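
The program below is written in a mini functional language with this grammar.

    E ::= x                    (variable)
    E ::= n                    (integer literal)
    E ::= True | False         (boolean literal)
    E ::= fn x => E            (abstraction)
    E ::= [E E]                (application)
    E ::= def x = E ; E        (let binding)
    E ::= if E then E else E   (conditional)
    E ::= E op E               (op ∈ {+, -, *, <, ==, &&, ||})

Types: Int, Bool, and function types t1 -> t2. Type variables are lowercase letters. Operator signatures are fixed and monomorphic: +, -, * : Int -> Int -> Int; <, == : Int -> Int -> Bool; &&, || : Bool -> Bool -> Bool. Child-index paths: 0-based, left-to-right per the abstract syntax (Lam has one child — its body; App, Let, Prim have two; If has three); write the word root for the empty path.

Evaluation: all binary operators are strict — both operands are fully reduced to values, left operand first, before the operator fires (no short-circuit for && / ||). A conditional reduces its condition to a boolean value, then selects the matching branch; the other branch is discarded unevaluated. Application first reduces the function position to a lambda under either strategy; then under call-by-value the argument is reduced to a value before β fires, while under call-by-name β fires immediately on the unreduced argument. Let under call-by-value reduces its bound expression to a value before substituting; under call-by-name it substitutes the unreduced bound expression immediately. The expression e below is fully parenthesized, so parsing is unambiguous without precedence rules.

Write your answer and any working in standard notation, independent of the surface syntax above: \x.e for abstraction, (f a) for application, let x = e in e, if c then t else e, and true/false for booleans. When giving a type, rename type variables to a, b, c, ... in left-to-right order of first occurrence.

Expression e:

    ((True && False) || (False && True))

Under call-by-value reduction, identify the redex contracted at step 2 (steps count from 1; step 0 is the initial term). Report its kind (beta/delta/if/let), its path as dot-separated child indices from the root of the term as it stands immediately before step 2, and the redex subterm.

Derivation:
step 0: ((true && false) || (false && true))
step 1: [delta@0] (false || (false && true))
step 2: [delta@1] (false || false)

Answer: delta at 1 : (false && true)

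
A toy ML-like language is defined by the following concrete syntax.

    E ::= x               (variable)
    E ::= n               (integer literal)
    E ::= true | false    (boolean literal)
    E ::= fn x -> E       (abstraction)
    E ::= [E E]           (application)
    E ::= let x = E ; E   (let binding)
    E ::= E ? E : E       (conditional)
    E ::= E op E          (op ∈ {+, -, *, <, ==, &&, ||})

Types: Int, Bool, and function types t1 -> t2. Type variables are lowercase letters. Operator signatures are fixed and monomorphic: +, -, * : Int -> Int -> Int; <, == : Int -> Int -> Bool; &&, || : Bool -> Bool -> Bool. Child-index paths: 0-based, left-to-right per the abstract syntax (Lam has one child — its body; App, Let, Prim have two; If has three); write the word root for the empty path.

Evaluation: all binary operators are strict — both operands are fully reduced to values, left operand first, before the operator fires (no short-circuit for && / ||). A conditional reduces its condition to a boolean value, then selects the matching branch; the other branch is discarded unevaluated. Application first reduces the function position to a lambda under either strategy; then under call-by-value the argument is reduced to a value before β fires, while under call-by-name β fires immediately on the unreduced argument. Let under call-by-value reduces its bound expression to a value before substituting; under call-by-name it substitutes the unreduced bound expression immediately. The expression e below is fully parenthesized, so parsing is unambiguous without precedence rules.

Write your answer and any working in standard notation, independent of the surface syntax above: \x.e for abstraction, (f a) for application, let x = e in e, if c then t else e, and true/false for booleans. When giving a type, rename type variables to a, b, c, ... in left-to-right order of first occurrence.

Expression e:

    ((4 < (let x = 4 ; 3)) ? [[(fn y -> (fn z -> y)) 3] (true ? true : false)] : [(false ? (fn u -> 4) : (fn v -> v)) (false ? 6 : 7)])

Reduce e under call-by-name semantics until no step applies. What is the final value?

Derivation:
step 0: (if (4 < (let x = 4 in 3)) then (((\y.(\z.y)) 3) (if true then true else false)) else ((if false then (\u.4) else (\v.v)) (if false then 6 else 7)))
step 1: [let@0.1] (if (4 < 3) then (((\y.(\z.y)) 3) (if true then true else false)) else ((if false then (\u.4) else (\v.v)) (if false then 6 else 7)))
step 2: [delta@0] (if false then (((\y.(\z.y)) 3) (if true then true else false)) else ((if false then (\u.4) else (\v.v)) (if false then 6 else 7)))
step 3: [if@root] ((if false then (\u.4) else (\v.v)) (if false then 6 else 7))
step 4: [if@0] ((\v.v) (if false then 6 else 7))
step 5: [beta@root] (if false then 6 else 7)
step 6: [if@root] 7

Answer: 7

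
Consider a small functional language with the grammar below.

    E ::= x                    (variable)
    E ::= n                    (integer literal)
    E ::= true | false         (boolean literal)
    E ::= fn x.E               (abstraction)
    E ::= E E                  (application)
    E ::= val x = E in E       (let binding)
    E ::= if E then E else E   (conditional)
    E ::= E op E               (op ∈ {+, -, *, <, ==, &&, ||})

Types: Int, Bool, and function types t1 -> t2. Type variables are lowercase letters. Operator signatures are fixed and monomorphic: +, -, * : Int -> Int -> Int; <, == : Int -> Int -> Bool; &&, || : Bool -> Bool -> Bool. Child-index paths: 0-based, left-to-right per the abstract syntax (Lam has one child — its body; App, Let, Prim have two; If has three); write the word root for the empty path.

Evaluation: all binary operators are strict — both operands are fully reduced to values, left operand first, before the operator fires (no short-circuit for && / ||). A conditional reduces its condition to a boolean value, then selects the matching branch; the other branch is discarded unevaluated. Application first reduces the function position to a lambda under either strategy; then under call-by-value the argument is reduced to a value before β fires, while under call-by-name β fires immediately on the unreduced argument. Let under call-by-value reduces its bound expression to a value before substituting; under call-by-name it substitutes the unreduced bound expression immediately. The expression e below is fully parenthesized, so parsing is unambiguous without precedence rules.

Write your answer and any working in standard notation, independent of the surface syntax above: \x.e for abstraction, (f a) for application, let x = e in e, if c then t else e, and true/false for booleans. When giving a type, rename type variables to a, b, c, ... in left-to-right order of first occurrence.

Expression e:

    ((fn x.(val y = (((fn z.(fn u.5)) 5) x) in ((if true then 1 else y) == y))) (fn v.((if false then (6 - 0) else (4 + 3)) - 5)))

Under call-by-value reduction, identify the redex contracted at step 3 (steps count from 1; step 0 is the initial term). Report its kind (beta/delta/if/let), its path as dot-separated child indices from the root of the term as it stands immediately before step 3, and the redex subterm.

Trace:
step 0: ((\x.(let y = (((\z.(\u.5)) 5) x) in ((if true then 1 else y) == y))) (\v.((if false then (6 - 0) else (4 + 3)) - 5)))
step 1: [beta@root] (let y = (((\z.(\u.5)) 5) (\v.((if false then (6 - 0) else (4 + 3)) - 5))) in ((if true then 1 else y) == y))
step 2: [beta@0.0] (let y = ((\u.5) (\v.((if false then (6 - 0) else (4 + 3)) - 5))) in ((if true then 1 else y) == y))
step 3: [beta@0] (let y = 5 in ((if true then 1 else y) == y))

Answer: beta at 0 : ((\u.5) (\v.((if false then (6 - 0) else (4 + 3)) - 5)))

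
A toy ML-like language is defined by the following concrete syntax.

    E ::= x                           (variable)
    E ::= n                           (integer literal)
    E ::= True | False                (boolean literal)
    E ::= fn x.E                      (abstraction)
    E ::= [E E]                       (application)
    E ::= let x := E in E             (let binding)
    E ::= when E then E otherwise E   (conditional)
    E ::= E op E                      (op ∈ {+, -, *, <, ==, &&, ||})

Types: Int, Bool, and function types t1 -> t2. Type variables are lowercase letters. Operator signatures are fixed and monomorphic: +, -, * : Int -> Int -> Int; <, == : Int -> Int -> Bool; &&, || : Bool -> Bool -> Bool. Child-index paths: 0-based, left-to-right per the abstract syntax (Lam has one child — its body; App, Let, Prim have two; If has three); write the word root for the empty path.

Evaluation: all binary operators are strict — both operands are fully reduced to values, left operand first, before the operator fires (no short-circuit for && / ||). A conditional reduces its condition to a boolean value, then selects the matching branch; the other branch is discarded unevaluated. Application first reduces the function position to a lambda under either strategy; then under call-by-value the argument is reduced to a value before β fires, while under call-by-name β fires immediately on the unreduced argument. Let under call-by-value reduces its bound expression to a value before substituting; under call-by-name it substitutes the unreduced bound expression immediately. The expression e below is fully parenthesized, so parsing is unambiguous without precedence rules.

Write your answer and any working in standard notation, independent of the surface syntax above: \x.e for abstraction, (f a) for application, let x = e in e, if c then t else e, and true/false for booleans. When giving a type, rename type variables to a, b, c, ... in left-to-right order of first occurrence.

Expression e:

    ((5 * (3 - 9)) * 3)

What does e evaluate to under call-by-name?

Answer: -90

Trace:
step 0: ((5 * (3 - 9)) * 3)
step 1: [delta@0.1] ((5 * -6) * 3)
step 2: [delta@0] (-30 * 3)
step 3: [delta@root] -90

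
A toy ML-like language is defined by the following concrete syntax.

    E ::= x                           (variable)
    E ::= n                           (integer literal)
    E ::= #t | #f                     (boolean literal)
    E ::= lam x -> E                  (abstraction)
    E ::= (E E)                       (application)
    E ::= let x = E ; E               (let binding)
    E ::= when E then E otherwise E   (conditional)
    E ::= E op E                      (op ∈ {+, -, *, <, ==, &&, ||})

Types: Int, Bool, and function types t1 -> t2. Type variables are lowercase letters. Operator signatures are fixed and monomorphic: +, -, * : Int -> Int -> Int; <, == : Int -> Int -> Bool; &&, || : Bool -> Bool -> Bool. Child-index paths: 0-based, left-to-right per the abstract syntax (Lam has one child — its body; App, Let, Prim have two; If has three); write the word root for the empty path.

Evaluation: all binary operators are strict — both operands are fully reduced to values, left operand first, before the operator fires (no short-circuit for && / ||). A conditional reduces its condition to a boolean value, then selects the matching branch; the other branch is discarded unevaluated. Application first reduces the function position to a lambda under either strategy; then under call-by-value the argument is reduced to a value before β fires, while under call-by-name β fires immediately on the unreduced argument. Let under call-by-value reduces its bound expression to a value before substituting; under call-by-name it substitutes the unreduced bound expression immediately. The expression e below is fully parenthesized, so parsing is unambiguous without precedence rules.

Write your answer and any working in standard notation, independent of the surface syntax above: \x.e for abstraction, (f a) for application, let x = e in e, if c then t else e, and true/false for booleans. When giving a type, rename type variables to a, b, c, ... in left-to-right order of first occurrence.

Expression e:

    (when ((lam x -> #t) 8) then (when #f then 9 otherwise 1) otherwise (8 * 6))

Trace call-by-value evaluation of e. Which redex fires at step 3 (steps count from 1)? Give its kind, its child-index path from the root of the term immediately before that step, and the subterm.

Derivation:
step 0: (if ((\x.true) 8) then (if false then 9 else 1) else (8 * 6))
step 1: [beta@0] (if true then (if false then 9 else 1) else (8 * 6))
step 2: [if@root] (if false then 9 else 1)
step 3: [if@root] 1

Answer: if at root : (if false then 9 else 1)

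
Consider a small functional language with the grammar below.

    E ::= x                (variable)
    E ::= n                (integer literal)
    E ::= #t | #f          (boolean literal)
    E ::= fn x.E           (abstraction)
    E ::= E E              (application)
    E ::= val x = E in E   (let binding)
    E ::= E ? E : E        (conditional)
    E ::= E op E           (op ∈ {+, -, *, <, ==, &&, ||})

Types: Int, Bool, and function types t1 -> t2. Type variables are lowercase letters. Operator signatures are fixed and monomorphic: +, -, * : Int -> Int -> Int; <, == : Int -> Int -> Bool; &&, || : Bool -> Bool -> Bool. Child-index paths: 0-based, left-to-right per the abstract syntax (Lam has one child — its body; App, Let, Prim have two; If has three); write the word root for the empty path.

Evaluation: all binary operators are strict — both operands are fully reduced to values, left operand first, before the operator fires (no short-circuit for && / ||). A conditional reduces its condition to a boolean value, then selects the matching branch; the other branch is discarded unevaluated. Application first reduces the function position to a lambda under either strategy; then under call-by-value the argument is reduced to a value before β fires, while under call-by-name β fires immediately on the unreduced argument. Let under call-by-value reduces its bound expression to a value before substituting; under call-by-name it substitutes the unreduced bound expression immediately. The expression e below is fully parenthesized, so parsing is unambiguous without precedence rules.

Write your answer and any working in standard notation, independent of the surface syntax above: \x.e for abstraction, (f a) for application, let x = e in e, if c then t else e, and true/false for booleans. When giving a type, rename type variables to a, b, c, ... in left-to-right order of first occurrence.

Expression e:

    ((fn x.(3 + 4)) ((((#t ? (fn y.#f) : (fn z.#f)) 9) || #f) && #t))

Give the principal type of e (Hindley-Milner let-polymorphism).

Trace:
  unify Int ~ Int
  unify Int ~ Int
\x._ : a -> Int
  unify Bool ~ Bool
\y._ : b -> Bool
\z._ : c -> Bool
  unify b -> Bool ~ c -> Bool
  unify b ~ c
  unify Bool ~ Bool
  unify c -> Bool ~ Int -> d
  unify c ~ Int
  unify Bool ~ d
_ _ : Bool
  unify Bool ~ Bool
  unify Bool ~ Bool
  unify Bool ~ Bool
  unify Bool ~ Bool
  unify a -> Int ~ Bool -> e
  unify a ~ Bool
  unify Int ~ e
_ _ : Int

Answer: Int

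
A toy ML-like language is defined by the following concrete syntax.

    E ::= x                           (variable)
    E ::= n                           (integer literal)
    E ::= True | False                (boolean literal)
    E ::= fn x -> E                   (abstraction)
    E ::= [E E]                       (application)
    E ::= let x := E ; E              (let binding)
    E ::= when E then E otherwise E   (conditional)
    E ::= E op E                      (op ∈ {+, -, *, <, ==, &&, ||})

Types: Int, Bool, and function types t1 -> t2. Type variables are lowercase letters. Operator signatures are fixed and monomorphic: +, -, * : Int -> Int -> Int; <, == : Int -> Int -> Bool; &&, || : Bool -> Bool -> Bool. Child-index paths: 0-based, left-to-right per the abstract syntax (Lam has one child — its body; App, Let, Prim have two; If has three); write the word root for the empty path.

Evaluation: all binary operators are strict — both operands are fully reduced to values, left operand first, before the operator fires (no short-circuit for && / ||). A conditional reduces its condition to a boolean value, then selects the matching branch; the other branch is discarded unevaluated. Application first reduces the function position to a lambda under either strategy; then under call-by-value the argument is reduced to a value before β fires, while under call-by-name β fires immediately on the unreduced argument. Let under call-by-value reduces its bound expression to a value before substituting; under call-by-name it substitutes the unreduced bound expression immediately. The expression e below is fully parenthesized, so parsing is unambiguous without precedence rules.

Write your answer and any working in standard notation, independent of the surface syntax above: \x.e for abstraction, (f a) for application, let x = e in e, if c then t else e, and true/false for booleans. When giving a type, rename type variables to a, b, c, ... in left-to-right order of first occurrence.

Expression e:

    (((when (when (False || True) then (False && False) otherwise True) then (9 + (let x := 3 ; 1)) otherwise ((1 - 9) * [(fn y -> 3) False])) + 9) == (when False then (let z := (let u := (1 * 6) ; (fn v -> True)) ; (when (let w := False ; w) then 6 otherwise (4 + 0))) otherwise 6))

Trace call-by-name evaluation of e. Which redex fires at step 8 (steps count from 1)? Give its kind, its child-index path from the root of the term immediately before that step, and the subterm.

Answer: delta at 0 : (-24 + 9)

Working:
step 0: (((if (if (false || true) then (false && false) else true) then (9 + (let x = 3 in 1)) else ((1 - 9) * ((\y.3) false))) + 9) == (if false then (let z = (let u = (1 * 6) in (\v.true)) in (if (let w = false in w) then 6 else (4 + 0))) else 6))
step 1: [delta@0.0.0.0] (((if (if true then (false && false) else true) then (9 + (let x = 3 in 1)) else ((1 - 9) * ((\y.3) false))) + 9) == (if false then (let z = (let u = (1 * 6) in (\v.true)) in (if (let w = false in w) then 6 else (4 + 0))) else 6))
step 2: [if@0.0.0] (((if (false && false) then (9 + (let x = 3 in 1)) else ((1 - 9) * ((\y.3) false))) + 9) == (if false then (let z = (let u = (1 * 6) in (\v.true)) in (if (let w = false in w) then 6 else (4 + 0))) else 6))
step 3: [delta@0.0.0] (((if false then (9 + (let x = 3 in 1)) else ((1 - 9) * ((\y.3) false))) + 9) == (if false then (let z = (let u = (1 * 6) in (\v.true)) in (if (let w = false in w) then 6 else (4 + 0))) else 6))
step 4: [if@0.0] ((((1 - 9) * ((\y.3) false)) + 9) == (if false then (let z = (let u = (1 * 6) in (\v.true)) in (if (let w = false in w) then 6 else (4 + 0))) else 6))
step 5: [delta@0.0.0] (((-8 * ((\y.3) false)) + 9) == (if false then (let z = (let u = (1 * 6) in (\v.true)) in (if (let w = false in w) then 6 else (4 + 0))) else 6))
step 6: [beta@0.0.1] (((-8 * 3) + 9) == (if false then (let z = (let u = (1 * 6) in (\v.true)) in (if (let w = false in w) then 6 else (4 + 0))) else 6))
step 7: [delta@0.0] ((-24 + 9) == (if false then (let z = (let u = (1 * 6) in (\v.true)) in (if (let w = false in w) then 6 else (4 + 0))) else 6))
step 8: [delta@0] (-15 == (if false then (let z = (let u = (1 * 6) in (\v.true)) in (if (let w = false in w) then 6 else (4 + 0))) else 6))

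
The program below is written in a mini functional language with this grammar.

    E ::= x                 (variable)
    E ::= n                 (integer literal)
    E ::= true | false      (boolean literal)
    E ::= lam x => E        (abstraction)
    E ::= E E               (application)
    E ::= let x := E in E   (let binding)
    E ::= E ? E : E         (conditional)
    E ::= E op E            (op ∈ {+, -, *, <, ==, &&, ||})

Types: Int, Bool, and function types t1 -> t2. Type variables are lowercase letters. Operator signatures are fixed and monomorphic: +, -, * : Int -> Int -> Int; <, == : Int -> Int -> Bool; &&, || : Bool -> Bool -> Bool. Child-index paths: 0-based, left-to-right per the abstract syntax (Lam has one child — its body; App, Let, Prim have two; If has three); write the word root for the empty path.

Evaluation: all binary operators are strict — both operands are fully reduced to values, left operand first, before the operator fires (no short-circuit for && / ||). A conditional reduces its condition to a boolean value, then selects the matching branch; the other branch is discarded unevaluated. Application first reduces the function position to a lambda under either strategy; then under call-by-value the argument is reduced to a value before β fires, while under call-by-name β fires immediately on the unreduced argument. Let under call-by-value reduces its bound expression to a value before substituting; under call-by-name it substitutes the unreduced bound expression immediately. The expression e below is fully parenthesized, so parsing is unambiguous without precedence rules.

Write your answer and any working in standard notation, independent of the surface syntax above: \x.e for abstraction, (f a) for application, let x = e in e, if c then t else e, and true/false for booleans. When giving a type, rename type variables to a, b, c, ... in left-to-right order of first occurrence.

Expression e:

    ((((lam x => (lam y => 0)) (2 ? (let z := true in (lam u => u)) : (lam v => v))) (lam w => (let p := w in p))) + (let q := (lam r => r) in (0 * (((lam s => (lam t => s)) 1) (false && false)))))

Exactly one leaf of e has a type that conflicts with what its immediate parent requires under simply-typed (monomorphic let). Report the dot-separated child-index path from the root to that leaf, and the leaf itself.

Answer: 0.0.1.0 : 2

Trace:
\y._ : b -> Int
\x._ : a -> b -> Int
  unify Int ~ Bool
  FAIL: mismatch Int ~ Bool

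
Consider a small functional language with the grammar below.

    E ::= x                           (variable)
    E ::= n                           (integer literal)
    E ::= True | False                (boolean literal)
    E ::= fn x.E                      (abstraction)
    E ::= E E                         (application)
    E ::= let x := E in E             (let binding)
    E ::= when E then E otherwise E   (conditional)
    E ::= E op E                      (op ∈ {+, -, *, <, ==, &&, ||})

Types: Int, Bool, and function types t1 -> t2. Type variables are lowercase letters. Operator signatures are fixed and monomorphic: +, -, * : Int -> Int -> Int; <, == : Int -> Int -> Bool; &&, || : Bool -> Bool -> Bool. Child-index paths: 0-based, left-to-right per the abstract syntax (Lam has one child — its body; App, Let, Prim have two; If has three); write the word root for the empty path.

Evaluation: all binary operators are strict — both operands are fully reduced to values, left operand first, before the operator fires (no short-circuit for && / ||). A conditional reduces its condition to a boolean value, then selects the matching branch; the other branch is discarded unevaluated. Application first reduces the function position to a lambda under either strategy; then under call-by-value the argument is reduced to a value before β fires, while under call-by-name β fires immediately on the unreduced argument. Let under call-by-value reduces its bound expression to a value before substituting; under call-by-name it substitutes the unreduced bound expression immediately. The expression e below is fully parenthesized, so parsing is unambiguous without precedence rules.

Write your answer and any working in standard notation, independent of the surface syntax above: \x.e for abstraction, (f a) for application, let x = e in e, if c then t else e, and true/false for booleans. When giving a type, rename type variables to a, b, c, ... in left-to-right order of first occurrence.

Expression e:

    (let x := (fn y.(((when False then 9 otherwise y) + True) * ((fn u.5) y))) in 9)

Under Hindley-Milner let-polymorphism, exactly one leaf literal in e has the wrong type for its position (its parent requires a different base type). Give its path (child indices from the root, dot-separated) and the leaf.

Trace:
  unify Bool ~ Bool
y : a
  unify Int ~ a
  unify Int ~ Int
  unify Bool ~ Int
  FAIL: mismatch Bool ~ Int

Answer: 0.0.0.1 : true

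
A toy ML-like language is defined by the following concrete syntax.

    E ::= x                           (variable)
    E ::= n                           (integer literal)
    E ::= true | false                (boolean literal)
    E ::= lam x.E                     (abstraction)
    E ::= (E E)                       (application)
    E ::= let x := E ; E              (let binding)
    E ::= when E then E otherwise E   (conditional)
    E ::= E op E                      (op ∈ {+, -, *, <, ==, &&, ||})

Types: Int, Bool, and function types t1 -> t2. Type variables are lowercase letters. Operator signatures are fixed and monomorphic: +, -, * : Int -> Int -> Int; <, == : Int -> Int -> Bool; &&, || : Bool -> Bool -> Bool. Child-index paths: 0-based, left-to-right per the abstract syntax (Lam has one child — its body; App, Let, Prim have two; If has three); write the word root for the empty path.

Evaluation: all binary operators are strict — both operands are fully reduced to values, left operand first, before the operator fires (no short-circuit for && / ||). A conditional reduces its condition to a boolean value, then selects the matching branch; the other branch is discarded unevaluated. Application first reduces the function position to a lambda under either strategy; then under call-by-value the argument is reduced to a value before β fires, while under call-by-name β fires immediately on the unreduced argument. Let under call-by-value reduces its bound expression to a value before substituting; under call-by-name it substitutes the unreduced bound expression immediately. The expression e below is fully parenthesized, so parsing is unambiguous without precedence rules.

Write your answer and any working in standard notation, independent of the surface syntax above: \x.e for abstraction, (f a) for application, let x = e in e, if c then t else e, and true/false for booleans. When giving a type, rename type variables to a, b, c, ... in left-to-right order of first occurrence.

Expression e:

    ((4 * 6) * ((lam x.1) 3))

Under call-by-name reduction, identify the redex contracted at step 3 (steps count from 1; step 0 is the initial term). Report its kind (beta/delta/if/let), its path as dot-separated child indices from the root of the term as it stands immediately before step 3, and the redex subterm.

Trace:
step 0: ((4 * 6) * ((\x.1) 3))
step 1: [delta@0] (24 * ((\x.1) 3))
step 2: [beta@1] (24 * 1)
step 3: [delta@root] 24

Answer: delta at root : (24 * 1)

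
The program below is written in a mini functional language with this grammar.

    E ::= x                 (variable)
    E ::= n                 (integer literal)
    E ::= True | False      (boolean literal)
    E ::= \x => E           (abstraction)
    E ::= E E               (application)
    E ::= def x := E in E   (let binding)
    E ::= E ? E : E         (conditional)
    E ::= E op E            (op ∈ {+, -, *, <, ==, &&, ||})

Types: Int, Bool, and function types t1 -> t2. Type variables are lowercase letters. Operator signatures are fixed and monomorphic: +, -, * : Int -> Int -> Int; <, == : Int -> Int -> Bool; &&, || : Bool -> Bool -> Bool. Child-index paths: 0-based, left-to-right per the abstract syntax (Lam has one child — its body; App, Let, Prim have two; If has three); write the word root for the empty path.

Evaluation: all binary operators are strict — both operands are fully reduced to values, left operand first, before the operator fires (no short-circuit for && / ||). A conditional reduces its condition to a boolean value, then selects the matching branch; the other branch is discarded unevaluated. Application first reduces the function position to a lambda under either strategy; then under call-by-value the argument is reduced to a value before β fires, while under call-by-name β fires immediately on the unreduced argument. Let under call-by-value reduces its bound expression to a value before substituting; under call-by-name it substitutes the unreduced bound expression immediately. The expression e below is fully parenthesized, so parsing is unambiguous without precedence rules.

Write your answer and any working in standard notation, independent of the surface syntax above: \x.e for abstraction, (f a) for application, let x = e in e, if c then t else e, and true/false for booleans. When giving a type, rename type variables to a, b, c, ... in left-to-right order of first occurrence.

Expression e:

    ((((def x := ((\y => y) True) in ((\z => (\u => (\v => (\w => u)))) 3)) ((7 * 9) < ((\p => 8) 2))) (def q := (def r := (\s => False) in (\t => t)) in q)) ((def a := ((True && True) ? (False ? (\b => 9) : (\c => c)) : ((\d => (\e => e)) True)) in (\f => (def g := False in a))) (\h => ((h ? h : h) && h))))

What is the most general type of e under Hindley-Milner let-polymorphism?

Derivation:
y : a
\y._ : a -> a
  unify a -> a ~ Bool -> b
  unify a ~ Bool
  unify Bool ~ b
_ _ : Bool
let x : Bool
u : d
\w._ : f -> d
\v._ : e -> f -> d
\u._ : d -> e -> f -> d
\z._ : c -> d -> e -> f -> d
  unify c -> d -> e -> f -> d ~ Int -> g
  unify c ~ Int
  unify d -> e -> f -> d ~ g
_ _ : d -> e -> f -> d
  unify Int ~ Int
  unify Int ~ Int
  unify Int ~ Int
\p._ : h -> Int
  unify h -> Int ~ Int -> i
  unify h ~ Int
  unify Int ~ i
_ _ : Int
  unify Int ~ Int
  unify d -> e -> f -> d ~ Bool -> j
  unify d ~ Bool
  unify e -> f -> Bool ~ j
_ _ : e -> f -> Bool
\s._ : k -> Bool
let r : forall. k -> Bool
t : l
\t._ : l -> l
let q : forall. l -> l
q : m -> m
  unify e -> f -> Bool ~ (m -> m) -> n
  unify e ~ m -> m
  unify f -> Bool ~ n
_ _ : f -> Bool
  unify Bool ~ Bool
  unify Bool ~ Bool
  unify Bool ~ Bool
  unify Bool ~ Bool
\b._ : o -> Int
c : p
\c._ : p -> p
  unify o -> Int ~ p -> p
  unify o ~ p
  unify Int ~ p
e : r
\e._ : r -> r
\d._ : q -> r -> r
  unify q -> r -> r ~ Bool -> s
  unify q ~ Bool
  unify r -> r ~ s
_ _ : r -> r
  unify Int -> Int ~ r -> r
  unify Int ~ r
  unify Int ~ Int
let a : Int -> Int
let g : Bool
a : Int -> Int
\f._ : t -> Int -> Int
h : u
  unify u ~ Bool
h : Bool
h : Bool
  unify Bool ~ Bool
  unify Bool ~ Bool
h : Bool
  unify Bool ~ Bool
\h._ : Bool -> Bool
  unify t -> Int -> Int ~ (Bool -> Bool) -> v
  unify t ~ Bool -> Bool
  unify Int -> Int ~ v
_ _ : Int -> Int
  unify f -> Bool ~ (Int -> Int) -> w
  unify f ~ Int -> Int
  unify Bool ~ w
_ _ : Bool

Answer: Bool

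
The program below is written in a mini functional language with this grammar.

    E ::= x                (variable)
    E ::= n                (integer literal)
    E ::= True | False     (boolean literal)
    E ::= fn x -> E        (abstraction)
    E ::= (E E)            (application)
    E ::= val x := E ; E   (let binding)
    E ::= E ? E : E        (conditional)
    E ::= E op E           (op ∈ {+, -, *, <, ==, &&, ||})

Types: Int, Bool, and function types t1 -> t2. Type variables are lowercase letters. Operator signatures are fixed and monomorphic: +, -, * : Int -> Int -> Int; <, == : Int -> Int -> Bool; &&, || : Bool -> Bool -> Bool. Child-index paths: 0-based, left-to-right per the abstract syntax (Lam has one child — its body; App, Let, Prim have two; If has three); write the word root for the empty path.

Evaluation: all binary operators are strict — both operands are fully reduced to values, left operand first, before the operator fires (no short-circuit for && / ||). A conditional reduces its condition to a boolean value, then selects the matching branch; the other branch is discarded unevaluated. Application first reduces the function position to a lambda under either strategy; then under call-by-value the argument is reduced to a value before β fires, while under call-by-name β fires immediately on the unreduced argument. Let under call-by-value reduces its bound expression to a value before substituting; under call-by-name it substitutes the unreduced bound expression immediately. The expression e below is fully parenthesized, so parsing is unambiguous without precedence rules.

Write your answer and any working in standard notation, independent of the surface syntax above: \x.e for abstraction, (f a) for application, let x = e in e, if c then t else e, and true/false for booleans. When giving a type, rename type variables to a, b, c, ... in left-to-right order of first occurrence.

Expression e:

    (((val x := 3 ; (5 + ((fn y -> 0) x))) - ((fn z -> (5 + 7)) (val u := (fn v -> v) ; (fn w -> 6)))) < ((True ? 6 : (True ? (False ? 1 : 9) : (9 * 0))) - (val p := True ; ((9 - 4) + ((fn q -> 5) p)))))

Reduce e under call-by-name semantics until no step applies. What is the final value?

Answer: true

Derivation:
step 0: (((let x = 3 in (5 + ((\y.0) x))) - ((\z.(5 + 7)) (let u = (\v.v) in (\w.6)))) < ((if true then 6 else (if true then (if false then 1 else 9) else (9 * 0))) - (let p = true in ((9 - 4) + ((\q.5) p)))))
step 1: [let@0.0] (((5 + ((\y.0) 3)) - ((\z.(5 + 7)) (let u = (\v.v) in (\w.6)))) < ((if true then 6 else (if true then (if false then 1 else 9) else (9 * 0))) - (let p = true in ((9 - 4) + ((\q.5) p)))))
step 2: [beta@0.0.1] (((5 + 0) - ((\z.(5 + 7)) (let u = (\v.v) in (\w.6)))) < ((if true then 6 else (if true then (if false then 1 else 9) else (9 * 0))) - (let p = true in ((9 - 4) + ((\q.5) p)))))
step 3: [delta@0.0] ((5 - ((\z.(5 + 7)) (let u = (\v.v) in (\w.6)))) < ((if true then 6 else (if true then (if false then 1 else 9) else (9 * 0))) - (let p = true in ((9 - 4) + ((\q.5) p)))))
step 4: [beta@0.1] ((5 - (5 + 7)) < ((if true then 6 else (if true then (if false then 1 else 9) else (9 * 0))) - (let p = true in ((9 - 4) + ((\q.5) p)))))
step 5: [delta@0.1] ((5 - 12) < ((if true then 6 else (if true then (if false then 1 else 9) else (9 * 0))) - (let p = true in ((9 - 4) + ((\q.5) p)))))
step 6: [delta@0] (-7 < ((if true then 6 else (if true then (if false then 1 else 9) else (9 * 0))) - (let p = true in ((9 - 4) + ((\q.5) p)))))
step 7: [if@1.0] (-7 < (6 - (let p = true in ((9 - 4) + ((\q.5) p)))))
step 8: [let@1.1] (-7 < (6 - ((9 - 4) + ((\q.5) true))))
step 9: [delta@1.1.0] (-7 < (6 - (5 + ((\q.5) true))))
step 10: [beta@1.1.1] (-7 < (6 - (5 + 5)))
step 11: [delta@1.1] (-7 < (6 - 10))
step 12: [delta@1] (-7 < -4)
step 13: [delta@root] true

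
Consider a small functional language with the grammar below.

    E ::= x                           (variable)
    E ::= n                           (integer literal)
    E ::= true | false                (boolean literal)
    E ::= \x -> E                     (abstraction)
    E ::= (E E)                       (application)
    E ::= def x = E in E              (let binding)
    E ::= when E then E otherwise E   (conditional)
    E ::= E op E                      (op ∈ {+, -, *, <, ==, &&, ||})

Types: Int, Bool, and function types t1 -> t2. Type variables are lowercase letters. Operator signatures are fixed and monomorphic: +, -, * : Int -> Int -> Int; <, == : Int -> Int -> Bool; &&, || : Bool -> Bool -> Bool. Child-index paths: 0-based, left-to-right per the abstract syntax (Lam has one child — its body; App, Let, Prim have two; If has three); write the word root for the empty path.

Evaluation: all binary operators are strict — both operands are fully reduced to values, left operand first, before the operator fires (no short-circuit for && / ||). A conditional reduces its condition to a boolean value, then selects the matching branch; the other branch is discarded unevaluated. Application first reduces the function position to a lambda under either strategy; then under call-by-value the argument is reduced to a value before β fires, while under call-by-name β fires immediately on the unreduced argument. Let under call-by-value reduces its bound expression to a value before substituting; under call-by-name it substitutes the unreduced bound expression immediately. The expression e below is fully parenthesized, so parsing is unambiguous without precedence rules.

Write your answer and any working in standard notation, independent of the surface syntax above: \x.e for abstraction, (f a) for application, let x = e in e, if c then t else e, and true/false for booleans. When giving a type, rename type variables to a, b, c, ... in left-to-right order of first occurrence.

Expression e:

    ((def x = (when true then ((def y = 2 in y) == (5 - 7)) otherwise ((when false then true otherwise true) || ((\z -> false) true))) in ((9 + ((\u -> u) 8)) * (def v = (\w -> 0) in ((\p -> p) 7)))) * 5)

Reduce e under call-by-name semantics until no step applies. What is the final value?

Answer: 595

Trace:
step 0: ((let x = (if true then ((let y = 2 in y) == (5 - 7)) else ((if false then true else true) || ((\z.false) true))) in ((9 + ((\u.u) 8)) * (let v = (\w.0) in ((\p.p) 7)))) * 5)
step 1: [let@0] (((9 + ((\u.u) 8)) * (let v = (\w.0) in ((\p.p) 7))) * 5)
step 2: [beta@0.0.1] (((9 + 8) * (let v = (\w.0) in ((\p.p) 7))) * 5)
step 3: [delta@0.0] ((17 * (let v = (\w.0) in ((\p.p) 7))) * 5)
step 4: [let@0.1] ((17 * ((\p.p) 7)) * 5)
step 5: [beta@0.1] ((17 * 7) * 5)
step 6: [delta@0] (119 * 5)
step 7: [delta@root] 595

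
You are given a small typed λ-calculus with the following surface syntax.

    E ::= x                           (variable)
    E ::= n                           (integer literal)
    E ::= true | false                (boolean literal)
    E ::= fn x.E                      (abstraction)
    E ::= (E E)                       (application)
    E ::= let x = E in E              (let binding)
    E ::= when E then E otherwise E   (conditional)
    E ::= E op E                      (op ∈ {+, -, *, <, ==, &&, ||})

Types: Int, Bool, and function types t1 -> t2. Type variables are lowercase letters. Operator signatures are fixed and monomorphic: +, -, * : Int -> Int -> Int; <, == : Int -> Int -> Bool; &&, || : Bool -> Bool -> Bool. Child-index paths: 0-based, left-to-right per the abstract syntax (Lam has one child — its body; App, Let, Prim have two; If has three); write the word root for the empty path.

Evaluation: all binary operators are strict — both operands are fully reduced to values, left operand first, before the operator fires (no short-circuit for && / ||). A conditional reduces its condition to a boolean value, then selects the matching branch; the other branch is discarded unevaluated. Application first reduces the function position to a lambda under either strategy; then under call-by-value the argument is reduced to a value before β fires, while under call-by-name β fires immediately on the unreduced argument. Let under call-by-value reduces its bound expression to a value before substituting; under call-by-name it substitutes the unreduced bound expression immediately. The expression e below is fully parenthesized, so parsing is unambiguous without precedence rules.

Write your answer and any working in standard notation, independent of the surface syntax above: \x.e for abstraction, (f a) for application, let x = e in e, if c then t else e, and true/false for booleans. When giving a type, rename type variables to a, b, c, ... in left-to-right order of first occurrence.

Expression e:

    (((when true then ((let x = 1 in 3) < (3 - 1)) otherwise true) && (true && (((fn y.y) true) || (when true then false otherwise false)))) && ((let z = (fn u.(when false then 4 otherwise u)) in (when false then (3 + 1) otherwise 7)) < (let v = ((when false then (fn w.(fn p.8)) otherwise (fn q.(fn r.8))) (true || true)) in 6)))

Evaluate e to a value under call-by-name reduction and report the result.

Trace:
step 0: (((if true then ((let x = 1 in 3) < (3 - 1)) else true) && (true && (((\y.y) true) || (if true then false else false)))) && ((let z = (\u.(if false then 4 else u)) in (if false then (3 + 1) else 7)) < (let v = ((if false then (\w.(\p.8)) else (\q.(\r.8))) (true || true)) in 6)))
step 1: [if@0.0] ((((let x = 1 in 3) < (3 - 1)) && (true && (((\y.y) true) || (if true then false else false)))) && ((let z = (\u.(if false then 4 else u)) in (if false then (3 + 1) else 7)) < (let v = ((if false then (\w.(\p.8)) else (\q.(\r.8))) (true || true)) in 6)))
step 2: [let@0.0.0] (((3 < (3 - 1)) && (true && (((\y.y) true) || (if true then false else false)))) && ((let z = (\u.(if false then 4 else u)) in (if false then (3 + 1) else 7)) < (let v = ((if false then (\w.(\p.8)) else (\q.(\r.8))) (true || true)) in 6)))
step 3: [delta@0.0.1] (((3 < 2) && (true && (((\y.y) true) || (if true then false else false)))) && ((let z = (\u.(if false then 4 else u)) in (if false then (3 + 1) else 7)) < (let v = ((if false then (\w.(\p.8)) else (\q.(\r.8))) (true || true)) in 6)))
step 4: [delta@0.0] ((false && (true && (((\y.y) true) || (if true then false else false)))) && ((let z = (\u.(if false then 4 else u)) in (if false then (3 + 1) else 7)) < (let v = ((if false then (\w.(\p.8)) else (\q.(\r.8))) (true || true)) in 6)))
step 5: [beta@0.1.1.0] ((false && (true && (true || (if true then false else false)))) && ((let z = (\u.(if false then 4 else u)) in (if false then (3 + 1) else 7)) < (let v = ((if false then (\w.(\p.8)) else (\q.(\r.8))) (true || true)) in 6)))
step 6: [if@0.1.1.1] ((false && (true && (true || false))) && ((let z = (\u.(if false then 4 else u)) in (if false then (3 + 1) else 7)) < (let v = ((if false then (\w.(\p.8)) else (\q.(\r.8))) (true || true)) in 6)))
step 7: [delta@0.1.1] ((false && (true && true)) && ((let z = (\u.(if false then 4 else u)) in (if false then (3 + 1) else 7)) < (let v = ((if false then (\w.(\p.8)) else (\q.(\r.8))) (true || true)) in 6)))
step 8: [delta@0.1] ((false && true) && ((let z = (\u.(if false then 4 else u)) in (if false then (3 + 1) else 7)) < (let v = ((if false then (\w.(\p.8)) else (\q.(\r.8))) (true || true)) in 6)))
step 9: [delta@0] (false && ((let z = (\u.(if false then 4 else u)) in (if false then (3 + 1) else 7)) < (let v = ((if false then (\w.(\p.8)) else (\q.(\r.8))) (true || true)) in 6)))
step 10: [let@1.0] (false && ((if false then (3 + 1) else 7) < (let v = ((if false then (\w.(\p.8)) else (\q.(\r.8))) (true || true)) in 6)))
step 11: [if@1.0] (false && (7 < (let v = ((if false then (\w.(\p.8)) else (\q.(\r.8))) (true || true)) in 6)))
step 12: [let@1.1] (false && (7 < 6))
step 13: [delta@1] (false && false)
step 14: [delta@root] false

Answer: false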